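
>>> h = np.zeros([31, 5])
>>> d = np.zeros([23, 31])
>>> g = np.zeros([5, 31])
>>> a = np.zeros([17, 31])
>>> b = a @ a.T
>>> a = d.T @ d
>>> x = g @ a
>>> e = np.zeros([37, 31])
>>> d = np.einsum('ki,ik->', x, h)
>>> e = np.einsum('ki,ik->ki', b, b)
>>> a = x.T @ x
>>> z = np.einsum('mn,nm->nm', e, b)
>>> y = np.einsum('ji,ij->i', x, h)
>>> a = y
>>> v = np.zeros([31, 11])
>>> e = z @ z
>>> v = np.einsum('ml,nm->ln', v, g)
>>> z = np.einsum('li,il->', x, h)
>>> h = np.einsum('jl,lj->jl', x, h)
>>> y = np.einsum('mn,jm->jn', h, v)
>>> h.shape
(5, 31)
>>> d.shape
()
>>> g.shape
(5, 31)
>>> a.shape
(31,)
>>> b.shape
(17, 17)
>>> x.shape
(5, 31)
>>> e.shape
(17, 17)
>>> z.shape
()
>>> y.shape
(11, 31)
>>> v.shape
(11, 5)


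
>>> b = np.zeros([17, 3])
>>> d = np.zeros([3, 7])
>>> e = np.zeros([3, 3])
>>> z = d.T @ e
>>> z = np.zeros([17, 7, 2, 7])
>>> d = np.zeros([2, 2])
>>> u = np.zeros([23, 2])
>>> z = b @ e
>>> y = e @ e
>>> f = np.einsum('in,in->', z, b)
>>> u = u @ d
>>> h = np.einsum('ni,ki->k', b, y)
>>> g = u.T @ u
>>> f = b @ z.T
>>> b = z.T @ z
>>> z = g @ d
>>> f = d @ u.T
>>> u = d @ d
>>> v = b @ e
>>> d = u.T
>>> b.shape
(3, 3)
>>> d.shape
(2, 2)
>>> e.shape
(3, 3)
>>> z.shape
(2, 2)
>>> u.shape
(2, 2)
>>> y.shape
(3, 3)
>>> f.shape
(2, 23)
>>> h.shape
(3,)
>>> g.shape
(2, 2)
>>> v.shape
(3, 3)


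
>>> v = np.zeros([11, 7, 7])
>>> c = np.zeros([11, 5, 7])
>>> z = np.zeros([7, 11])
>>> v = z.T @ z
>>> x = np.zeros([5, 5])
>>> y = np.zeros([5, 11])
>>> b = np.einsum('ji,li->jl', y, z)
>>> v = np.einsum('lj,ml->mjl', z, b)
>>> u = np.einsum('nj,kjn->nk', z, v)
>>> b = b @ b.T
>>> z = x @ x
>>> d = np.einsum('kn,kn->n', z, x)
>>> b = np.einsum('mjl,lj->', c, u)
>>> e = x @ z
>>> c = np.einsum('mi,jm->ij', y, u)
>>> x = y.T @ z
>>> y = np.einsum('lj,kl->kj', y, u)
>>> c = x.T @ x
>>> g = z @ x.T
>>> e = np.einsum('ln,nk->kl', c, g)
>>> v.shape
(5, 11, 7)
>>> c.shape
(5, 5)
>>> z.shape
(5, 5)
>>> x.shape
(11, 5)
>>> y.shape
(7, 11)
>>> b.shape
()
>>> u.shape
(7, 5)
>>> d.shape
(5,)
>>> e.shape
(11, 5)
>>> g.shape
(5, 11)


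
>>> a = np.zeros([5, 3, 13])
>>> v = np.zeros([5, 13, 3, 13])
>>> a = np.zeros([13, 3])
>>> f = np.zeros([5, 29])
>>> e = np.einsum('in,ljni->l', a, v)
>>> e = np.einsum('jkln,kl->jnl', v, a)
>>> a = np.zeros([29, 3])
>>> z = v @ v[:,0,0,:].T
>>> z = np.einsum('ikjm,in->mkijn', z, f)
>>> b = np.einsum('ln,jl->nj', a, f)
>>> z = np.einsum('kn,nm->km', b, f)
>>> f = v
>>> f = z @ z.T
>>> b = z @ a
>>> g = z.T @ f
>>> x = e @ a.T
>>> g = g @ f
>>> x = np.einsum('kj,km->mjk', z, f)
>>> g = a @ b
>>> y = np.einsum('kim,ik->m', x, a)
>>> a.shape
(29, 3)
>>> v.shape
(5, 13, 3, 13)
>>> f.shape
(3, 3)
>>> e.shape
(5, 13, 3)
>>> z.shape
(3, 29)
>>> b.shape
(3, 3)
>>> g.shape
(29, 3)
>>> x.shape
(3, 29, 3)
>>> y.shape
(3,)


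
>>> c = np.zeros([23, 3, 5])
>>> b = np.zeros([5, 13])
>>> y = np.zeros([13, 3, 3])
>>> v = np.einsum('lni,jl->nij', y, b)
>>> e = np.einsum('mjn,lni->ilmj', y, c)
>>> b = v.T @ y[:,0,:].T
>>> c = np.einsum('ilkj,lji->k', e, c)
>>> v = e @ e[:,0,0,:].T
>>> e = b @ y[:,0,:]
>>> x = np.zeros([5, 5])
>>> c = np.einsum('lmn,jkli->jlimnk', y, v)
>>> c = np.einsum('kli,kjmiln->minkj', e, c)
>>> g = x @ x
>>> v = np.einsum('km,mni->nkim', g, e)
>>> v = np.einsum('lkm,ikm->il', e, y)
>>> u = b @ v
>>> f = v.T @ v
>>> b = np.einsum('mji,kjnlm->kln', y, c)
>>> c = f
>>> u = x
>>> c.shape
(5, 5)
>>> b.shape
(5, 5, 23)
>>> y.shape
(13, 3, 3)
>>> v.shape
(13, 5)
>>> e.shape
(5, 3, 3)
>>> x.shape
(5, 5)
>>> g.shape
(5, 5)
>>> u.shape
(5, 5)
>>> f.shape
(5, 5)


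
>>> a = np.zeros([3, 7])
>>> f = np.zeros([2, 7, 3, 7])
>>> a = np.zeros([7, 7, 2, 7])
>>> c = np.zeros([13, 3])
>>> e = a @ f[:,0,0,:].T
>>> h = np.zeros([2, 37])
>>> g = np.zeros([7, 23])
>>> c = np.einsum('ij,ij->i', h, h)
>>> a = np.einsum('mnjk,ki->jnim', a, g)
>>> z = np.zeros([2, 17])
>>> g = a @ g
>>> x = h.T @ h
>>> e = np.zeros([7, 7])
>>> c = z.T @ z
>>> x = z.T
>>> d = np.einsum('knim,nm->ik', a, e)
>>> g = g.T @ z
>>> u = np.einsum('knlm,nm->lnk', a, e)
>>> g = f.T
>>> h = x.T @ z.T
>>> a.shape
(2, 7, 23, 7)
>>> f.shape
(2, 7, 3, 7)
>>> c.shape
(17, 17)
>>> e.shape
(7, 7)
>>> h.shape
(2, 2)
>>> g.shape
(7, 3, 7, 2)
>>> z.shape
(2, 17)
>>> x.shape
(17, 2)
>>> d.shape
(23, 2)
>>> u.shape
(23, 7, 2)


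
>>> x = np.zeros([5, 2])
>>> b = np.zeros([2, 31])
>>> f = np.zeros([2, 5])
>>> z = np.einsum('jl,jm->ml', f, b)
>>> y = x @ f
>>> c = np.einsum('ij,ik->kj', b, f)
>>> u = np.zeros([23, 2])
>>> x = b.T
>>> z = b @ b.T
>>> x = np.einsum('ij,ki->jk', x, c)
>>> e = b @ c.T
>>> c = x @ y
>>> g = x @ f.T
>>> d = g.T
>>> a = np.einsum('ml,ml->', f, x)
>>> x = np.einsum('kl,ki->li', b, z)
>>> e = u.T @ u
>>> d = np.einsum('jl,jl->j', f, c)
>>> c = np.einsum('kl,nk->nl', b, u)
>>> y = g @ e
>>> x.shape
(31, 2)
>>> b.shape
(2, 31)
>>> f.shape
(2, 5)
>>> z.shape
(2, 2)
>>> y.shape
(2, 2)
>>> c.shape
(23, 31)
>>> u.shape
(23, 2)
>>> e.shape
(2, 2)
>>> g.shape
(2, 2)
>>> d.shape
(2,)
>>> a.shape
()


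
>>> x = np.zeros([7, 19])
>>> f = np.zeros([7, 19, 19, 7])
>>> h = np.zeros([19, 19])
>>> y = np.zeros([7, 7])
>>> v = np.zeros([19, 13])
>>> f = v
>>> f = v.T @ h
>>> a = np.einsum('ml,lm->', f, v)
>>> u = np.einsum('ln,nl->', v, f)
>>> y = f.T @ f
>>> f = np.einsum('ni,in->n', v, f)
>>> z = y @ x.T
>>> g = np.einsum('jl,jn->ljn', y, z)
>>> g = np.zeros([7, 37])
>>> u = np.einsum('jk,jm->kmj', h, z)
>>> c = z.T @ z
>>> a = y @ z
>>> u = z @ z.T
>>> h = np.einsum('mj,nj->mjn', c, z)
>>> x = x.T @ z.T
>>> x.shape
(19, 19)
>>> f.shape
(19,)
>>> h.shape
(7, 7, 19)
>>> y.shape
(19, 19)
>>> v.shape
(19, 13)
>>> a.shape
(19, 7)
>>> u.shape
(19, 19)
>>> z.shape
(19, 7)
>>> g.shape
(7, 37)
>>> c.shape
(7, 7)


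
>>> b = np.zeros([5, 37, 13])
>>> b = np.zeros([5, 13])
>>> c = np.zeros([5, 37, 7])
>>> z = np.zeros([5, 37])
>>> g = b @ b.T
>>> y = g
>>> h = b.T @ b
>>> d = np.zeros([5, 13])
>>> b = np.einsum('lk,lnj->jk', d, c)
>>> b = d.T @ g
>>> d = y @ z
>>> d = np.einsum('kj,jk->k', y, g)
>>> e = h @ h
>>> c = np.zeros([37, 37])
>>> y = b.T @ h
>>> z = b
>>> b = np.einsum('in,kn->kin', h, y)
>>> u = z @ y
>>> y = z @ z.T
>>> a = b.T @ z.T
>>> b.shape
(5, 13, 13)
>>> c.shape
(37, 37)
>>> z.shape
(13, 5)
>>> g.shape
(5, 5)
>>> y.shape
(13, 13)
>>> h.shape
(13, 13)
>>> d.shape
(5,)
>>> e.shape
(13, 13)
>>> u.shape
(13, 13)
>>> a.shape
(13, 13, 13)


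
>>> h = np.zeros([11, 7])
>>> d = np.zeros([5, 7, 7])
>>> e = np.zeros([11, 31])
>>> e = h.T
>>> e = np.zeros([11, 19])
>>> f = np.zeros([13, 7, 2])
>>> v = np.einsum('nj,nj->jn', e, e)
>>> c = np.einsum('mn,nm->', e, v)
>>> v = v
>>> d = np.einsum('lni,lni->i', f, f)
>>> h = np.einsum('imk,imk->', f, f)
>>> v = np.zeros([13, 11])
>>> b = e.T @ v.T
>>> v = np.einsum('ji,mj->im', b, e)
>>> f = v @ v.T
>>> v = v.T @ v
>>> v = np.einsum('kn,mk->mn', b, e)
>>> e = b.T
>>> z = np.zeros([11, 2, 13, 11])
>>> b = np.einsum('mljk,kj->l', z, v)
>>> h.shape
()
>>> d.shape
(2,)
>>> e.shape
(13, 19)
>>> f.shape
(13, 13)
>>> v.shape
(11, 13)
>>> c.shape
()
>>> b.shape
(2,)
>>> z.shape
(11, 2, 13, 11)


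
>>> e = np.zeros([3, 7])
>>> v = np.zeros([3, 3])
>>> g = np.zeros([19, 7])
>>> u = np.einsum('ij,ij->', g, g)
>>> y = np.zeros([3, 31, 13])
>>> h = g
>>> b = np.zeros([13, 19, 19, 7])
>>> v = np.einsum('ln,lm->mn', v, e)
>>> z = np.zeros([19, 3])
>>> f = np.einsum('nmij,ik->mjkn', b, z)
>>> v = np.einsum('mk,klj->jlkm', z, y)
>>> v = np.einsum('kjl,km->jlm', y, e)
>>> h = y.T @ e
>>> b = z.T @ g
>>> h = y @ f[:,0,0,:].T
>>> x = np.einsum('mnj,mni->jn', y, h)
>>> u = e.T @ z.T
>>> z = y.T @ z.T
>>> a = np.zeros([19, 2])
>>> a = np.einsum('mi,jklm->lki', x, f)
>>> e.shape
(3, 7)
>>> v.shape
(31, 13, 7)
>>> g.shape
(19, 7)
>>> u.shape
(7, 19)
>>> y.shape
(3, 31, 13)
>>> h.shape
(3, 31, 19)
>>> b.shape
(3, 7)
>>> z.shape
(13, 31, 19)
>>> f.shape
(19, 7, 3, 13)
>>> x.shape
(13, 31)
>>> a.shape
(3, 7, 31)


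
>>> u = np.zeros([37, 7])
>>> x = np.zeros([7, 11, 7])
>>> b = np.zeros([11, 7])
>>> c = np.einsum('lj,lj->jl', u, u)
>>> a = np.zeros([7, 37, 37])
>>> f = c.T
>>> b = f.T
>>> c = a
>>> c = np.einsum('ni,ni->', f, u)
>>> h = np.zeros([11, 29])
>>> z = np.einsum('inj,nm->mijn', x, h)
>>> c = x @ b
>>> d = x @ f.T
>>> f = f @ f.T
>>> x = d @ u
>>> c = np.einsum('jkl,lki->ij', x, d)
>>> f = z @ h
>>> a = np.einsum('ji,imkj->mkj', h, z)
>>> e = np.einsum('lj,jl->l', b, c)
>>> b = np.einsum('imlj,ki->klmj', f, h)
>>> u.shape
(37, 7)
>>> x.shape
(7, 11, 7)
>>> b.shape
(11, 7, 7, 29)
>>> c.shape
(37, 7)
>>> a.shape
(7, 7, 11)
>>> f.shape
(29, 7, 7, 29)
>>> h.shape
(11, 29)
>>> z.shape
(29, 7, 7, 11)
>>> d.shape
(7, 11, 37)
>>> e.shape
(7,)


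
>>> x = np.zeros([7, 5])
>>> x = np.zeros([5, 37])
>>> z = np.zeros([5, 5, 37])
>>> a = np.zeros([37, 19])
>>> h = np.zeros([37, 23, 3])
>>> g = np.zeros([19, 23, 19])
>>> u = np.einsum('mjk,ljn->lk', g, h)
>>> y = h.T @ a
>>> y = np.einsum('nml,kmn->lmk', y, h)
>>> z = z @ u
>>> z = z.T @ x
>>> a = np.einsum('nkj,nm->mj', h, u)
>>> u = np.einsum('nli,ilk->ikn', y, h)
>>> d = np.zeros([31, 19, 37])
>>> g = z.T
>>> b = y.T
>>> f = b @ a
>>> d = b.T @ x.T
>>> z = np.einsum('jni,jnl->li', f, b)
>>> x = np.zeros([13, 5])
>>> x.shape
(13, 5)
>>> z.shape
(19, 3)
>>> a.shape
(19, 3)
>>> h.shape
(37, 23, 3)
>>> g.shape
(37, 5, 19)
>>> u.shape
(37, 3, 19)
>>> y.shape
(19, 23, 37)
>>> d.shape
(19, 23, 5)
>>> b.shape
(37, 23, 19)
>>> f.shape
(37, 23, 3)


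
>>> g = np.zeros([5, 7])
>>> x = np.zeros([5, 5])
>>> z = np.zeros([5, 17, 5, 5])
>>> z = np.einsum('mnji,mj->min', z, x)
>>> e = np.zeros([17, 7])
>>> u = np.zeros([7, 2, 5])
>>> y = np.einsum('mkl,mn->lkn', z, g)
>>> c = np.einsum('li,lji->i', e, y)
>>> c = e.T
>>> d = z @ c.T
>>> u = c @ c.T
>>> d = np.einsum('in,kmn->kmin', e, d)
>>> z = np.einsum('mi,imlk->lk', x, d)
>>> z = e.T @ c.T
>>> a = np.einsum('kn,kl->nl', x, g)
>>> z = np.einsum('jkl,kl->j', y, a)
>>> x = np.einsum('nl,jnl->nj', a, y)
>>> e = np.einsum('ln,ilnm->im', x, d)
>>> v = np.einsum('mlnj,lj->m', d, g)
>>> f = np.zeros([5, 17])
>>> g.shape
(5, 7)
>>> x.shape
(5, 17)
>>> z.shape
(17,)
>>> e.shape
(5, 7)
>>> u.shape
(7, 7)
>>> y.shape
(17, 5, 7)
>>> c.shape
(7, 17)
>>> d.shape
(5, 5, 17, 7)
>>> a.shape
(5, 7)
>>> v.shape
(5,)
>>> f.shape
(5, 17)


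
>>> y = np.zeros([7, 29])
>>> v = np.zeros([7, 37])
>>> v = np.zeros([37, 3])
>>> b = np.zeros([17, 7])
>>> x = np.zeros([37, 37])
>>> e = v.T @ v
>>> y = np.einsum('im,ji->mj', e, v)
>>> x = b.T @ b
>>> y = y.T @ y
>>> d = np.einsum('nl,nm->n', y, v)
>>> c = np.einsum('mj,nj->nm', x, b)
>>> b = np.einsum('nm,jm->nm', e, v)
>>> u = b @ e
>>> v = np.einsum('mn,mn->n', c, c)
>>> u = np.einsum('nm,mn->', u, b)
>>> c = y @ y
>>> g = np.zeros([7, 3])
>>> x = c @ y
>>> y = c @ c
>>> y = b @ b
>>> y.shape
(3, 3)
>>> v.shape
(7,)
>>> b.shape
(3, 3)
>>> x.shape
(37, 37)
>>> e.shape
(3, 3)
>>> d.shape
(37,)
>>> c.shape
(37, 37)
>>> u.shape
()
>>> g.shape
(7, 3)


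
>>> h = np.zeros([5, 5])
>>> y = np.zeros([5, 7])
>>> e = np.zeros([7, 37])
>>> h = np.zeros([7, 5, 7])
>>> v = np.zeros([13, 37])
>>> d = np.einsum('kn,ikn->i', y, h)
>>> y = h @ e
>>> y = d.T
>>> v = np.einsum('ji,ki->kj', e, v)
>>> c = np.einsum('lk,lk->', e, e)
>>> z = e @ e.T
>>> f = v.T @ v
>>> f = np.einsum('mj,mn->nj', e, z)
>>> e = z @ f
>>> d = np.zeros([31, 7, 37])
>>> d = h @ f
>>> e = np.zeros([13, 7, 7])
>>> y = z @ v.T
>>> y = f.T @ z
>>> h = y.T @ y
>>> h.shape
(7, 7)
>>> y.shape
(37, 7)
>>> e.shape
(13, 7, 7)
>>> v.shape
(13, 7)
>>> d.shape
(7, 5, 37)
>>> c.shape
()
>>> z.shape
(7, 7)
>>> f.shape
(7, 37)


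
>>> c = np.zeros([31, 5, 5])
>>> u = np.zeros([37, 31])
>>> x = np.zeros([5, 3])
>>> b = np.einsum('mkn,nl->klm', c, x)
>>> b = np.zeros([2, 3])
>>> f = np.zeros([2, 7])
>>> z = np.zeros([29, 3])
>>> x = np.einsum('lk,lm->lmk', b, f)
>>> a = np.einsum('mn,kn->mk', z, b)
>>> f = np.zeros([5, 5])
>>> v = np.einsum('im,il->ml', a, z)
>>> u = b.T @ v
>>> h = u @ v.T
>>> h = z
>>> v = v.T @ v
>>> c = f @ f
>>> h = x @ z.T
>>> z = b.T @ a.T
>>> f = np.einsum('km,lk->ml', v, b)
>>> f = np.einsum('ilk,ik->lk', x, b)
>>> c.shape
(5, 5)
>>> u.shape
(3, 3)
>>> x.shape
(2, 7, 3)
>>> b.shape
(2, 3)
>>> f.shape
(7, 3)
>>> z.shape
(3, 29)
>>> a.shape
(29, 2)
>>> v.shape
(3, 3)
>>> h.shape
(2, 7, 29)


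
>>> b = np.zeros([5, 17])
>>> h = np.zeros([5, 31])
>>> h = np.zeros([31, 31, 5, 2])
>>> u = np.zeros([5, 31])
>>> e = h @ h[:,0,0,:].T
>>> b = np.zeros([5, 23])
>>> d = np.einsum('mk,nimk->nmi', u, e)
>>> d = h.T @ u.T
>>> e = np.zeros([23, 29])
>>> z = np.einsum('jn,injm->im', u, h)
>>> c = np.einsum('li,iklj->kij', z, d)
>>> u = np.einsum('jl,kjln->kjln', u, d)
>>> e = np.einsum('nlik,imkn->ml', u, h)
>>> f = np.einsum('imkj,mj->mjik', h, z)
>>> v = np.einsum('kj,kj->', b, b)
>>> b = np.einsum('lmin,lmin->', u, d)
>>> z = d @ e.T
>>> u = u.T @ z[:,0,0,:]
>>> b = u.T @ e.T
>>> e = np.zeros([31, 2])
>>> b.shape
(31, 5, 31, 31)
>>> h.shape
(31, 31, 5, 2)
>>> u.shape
(5, 31, 5, 31)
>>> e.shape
(31, 2)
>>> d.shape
(2, 5, 31, 5)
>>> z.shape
(2, 5, 31, 31)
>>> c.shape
(5, 2, 5)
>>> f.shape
(31, 2, 31, 5)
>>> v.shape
()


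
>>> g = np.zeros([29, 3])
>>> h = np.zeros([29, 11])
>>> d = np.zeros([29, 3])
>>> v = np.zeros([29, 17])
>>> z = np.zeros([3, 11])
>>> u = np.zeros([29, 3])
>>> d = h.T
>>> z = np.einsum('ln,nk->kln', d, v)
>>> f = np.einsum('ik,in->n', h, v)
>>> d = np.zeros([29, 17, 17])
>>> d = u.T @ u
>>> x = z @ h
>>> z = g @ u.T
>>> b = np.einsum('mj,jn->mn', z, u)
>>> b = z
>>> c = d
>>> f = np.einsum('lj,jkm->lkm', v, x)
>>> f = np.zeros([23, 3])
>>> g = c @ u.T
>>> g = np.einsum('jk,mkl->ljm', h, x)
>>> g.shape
(11, 29, 17)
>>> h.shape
(29, 11)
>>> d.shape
(3, 3)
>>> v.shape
(29, 17)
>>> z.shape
(29, 29)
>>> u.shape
(29, 3)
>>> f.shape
(23, 3)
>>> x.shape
(17, 11, 11)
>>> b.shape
(29, 29)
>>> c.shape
(3, 3)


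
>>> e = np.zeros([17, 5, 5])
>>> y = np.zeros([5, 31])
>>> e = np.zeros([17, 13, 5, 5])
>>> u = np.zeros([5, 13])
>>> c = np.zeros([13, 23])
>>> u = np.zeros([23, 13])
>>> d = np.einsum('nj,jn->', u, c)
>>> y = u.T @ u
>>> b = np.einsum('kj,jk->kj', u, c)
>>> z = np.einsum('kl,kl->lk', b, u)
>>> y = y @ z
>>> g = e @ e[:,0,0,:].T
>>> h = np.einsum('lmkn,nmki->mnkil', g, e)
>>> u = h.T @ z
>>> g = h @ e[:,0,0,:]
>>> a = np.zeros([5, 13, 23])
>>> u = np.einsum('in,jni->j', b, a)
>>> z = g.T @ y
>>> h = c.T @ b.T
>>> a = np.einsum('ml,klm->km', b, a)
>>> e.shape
(17, 13, 5, 5)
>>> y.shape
(13, 23)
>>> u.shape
(5,)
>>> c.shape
(13, 23)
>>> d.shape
()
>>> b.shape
(23, 13)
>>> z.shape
(5, 5, 5, 17, 23)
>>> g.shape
(13, 17, 5, 5, 5)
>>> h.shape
(23, 23)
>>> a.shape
(5, 23)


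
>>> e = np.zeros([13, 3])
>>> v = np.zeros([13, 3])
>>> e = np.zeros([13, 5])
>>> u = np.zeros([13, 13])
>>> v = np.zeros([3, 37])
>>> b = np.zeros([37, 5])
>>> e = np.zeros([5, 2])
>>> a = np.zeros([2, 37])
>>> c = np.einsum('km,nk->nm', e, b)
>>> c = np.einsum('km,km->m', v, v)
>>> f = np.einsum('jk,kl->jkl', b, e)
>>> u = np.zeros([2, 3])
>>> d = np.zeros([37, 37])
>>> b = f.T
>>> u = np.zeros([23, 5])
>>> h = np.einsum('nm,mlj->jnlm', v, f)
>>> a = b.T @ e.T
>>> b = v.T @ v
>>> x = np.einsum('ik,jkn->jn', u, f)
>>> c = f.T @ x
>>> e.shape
(5, 2)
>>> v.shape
(3, 37)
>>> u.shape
(23, 5)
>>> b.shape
(37, 37)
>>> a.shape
(37, 5, 5)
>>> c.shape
(2, 5, 2)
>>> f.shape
(37, 5, 2)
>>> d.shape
(37, 37)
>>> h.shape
(2, 3, 5, 37)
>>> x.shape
(37, 2)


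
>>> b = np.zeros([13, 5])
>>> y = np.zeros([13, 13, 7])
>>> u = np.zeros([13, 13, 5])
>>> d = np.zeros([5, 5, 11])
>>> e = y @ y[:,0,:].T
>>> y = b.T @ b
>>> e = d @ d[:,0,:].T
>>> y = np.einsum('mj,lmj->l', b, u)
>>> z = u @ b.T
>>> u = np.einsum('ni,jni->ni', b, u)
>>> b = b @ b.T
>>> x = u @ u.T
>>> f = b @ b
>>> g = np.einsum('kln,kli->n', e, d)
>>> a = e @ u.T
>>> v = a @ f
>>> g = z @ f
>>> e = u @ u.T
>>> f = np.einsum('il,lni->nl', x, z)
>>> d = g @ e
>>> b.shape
(13, 13)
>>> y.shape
(13,)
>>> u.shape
(13, 5)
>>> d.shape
(13, 13, 13)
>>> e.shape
(13, 13)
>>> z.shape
(13, 13, 13)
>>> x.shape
(13, 13)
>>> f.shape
(13, 13)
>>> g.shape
(13, 13, 13)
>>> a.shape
(5, 5, 13)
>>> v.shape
(5, 5, 13)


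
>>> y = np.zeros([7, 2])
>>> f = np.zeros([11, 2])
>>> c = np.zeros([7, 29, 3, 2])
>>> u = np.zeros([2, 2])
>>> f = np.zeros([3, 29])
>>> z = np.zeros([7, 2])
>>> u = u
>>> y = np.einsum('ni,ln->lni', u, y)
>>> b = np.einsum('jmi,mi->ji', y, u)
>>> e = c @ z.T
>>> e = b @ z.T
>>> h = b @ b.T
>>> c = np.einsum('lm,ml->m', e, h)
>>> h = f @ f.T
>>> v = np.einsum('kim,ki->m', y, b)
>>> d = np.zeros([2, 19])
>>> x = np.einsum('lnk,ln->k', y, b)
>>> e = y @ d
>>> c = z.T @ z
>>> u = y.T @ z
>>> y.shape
(7, 2, 2)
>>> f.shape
(3, 29)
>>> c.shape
(2, 2)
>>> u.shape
(2, 2, 2)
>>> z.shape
(7, 2)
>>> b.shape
(7, 2)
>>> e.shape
(7, 2, 19)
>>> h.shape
(3, 3)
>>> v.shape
(2,)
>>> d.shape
(2, 19)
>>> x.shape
(2,)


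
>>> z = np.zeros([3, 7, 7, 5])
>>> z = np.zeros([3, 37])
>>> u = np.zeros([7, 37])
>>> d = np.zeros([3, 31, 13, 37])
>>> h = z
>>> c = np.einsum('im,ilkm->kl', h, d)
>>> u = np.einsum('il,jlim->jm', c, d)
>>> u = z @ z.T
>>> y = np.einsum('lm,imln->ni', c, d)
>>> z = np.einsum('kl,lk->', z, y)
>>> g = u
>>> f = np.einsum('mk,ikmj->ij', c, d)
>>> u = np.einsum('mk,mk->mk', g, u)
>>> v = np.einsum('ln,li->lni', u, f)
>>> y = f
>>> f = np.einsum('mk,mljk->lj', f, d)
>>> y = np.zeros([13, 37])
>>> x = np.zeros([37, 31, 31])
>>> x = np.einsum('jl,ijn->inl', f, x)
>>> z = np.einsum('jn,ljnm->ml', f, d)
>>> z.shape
(37, 3)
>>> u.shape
(3, 3)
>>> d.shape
(3, 31, 13, 37)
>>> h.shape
(3, 37)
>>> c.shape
(13, 31)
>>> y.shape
(13, 37)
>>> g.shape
(3, 3)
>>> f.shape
(31, 13)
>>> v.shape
(3, 3, 37)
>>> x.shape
(37, 31, 13)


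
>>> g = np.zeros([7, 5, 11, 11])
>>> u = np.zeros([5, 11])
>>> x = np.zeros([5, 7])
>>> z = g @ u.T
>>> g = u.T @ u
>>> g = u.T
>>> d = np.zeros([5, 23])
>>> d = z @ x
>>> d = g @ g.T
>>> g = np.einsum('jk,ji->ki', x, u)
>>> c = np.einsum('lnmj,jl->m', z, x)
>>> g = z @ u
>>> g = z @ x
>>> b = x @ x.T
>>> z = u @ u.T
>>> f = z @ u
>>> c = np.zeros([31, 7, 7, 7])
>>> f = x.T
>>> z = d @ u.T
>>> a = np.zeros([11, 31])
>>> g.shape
(7, 5, 11, 7)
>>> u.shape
(5, 11)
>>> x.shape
(5, 7)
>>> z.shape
(11, 5)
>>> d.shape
(11, 11)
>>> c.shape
(31, 7, 7, 7)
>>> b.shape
(5, 5)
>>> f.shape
(7, 5)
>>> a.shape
(11, 31)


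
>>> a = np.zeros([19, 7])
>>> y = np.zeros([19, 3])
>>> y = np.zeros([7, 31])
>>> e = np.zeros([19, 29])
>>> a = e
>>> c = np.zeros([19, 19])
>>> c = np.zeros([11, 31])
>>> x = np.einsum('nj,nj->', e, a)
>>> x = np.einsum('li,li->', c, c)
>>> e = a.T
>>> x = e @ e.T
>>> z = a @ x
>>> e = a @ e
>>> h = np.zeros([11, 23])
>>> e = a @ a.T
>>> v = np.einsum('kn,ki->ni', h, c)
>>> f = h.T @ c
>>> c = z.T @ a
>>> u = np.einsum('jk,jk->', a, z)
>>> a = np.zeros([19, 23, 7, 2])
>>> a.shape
(19, 23, 7, 2)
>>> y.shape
(7, 31)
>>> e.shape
(19, 19)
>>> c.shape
(29, 29)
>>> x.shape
(29, 29)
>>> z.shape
(19, 29)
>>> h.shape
(11, 23)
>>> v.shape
(23, 31)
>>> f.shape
(23, 31)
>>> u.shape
()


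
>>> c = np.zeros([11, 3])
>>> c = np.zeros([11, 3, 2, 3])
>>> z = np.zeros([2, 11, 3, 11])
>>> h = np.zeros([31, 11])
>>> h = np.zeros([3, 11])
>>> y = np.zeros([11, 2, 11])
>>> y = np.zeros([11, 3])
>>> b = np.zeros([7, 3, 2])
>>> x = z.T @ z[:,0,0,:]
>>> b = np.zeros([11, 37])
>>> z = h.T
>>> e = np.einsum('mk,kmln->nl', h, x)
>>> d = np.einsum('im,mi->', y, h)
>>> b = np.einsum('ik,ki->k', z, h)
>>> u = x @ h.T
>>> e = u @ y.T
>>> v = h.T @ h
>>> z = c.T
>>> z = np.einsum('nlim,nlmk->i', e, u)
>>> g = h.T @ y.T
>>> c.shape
(11, 3, 2, 3)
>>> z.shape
(11,)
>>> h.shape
(3, 11)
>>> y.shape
(11, 3)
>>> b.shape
(3,)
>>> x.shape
(11, 3, 11, 11)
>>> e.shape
(11, 3, 11, 11)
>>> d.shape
()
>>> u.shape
(11, 3, 11, 3)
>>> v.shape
(11, 11)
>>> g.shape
(11, 11)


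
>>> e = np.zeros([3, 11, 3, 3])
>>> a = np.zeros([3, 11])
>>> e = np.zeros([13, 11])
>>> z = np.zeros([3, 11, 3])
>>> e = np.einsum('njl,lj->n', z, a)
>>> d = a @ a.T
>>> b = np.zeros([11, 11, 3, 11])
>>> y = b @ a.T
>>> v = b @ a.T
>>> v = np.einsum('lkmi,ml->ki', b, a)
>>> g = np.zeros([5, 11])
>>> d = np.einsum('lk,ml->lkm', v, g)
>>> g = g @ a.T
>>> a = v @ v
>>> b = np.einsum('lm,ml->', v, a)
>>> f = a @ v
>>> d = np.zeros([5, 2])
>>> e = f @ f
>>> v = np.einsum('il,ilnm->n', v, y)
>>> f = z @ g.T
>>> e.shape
(11, 11)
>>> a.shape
(11, 11)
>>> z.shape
(3, 11, 3)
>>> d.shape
(5, 2)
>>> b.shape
()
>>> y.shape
(11, 11, 3, 3)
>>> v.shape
(3,)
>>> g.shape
(5, 3)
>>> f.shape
(3, 11, 5)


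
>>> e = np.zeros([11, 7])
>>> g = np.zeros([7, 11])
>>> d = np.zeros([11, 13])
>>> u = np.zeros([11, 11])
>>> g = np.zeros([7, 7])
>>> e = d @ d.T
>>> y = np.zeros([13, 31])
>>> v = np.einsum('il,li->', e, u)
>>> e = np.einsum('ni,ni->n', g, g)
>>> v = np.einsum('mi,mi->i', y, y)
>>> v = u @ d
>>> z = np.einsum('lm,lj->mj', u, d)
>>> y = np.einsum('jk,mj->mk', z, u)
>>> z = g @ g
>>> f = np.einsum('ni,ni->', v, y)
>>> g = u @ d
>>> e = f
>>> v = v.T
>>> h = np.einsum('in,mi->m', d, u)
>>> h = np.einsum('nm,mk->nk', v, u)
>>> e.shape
()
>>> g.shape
(11, 13)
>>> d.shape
(11, 13)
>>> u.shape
(11, 11)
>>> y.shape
(11, 13)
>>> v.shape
(13, 11)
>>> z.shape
(7, 7)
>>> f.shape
()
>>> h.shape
(13, 11)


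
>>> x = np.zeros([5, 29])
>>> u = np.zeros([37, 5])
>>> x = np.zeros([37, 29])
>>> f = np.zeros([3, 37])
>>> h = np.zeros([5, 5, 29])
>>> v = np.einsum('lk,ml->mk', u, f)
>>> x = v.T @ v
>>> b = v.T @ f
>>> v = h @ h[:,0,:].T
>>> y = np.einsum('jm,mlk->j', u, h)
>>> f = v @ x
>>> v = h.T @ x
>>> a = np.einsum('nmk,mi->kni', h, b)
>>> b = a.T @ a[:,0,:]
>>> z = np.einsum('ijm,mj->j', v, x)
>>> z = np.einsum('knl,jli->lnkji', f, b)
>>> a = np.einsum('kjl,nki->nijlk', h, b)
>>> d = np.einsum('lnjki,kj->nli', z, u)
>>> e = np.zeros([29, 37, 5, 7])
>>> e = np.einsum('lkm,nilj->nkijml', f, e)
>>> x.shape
(5, 5)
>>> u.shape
(37, 5)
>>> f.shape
(5, 5, 5)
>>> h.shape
(5, 5, 29)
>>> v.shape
(29, 5, 5)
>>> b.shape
(37, 5, 37)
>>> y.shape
(37,)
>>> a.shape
(37, 37, 5, 29, 5)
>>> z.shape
(5, 5, 5, 37, 37)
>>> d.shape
(5, 5, 37)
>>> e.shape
(29, 5, 37, 7, 5, 5)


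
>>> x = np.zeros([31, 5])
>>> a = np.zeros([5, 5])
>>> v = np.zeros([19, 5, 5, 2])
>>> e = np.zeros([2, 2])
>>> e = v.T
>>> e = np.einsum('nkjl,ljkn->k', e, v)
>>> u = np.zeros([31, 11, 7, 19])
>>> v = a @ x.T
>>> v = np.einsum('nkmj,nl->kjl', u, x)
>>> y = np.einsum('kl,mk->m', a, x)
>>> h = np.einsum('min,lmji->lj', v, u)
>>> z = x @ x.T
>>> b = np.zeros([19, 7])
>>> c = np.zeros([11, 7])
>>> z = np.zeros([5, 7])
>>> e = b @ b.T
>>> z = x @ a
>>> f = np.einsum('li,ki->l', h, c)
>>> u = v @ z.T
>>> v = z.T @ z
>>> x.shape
(31, 5)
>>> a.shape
(5, 5)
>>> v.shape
(5, 5)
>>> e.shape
(19, 19)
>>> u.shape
(11, 19, 31)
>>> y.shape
(31,)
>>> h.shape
(31, 7)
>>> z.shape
(31, 5)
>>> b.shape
(19, 7)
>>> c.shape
(11, 7)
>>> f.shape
(31,)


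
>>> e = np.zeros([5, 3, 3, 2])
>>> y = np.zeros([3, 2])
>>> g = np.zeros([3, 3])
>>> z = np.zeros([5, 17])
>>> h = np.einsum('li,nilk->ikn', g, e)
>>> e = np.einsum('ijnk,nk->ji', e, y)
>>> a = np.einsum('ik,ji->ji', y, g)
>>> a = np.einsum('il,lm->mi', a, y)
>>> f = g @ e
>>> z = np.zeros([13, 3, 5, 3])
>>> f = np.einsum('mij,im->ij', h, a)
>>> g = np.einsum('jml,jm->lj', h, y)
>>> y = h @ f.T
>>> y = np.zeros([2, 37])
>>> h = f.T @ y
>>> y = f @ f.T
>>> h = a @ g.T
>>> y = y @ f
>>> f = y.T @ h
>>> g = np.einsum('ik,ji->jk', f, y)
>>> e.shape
(3, 5)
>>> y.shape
(2, 5)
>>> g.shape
(2, 5)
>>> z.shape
(13, 3, 5, 3)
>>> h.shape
(2, 5)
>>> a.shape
(2, 3)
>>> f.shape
(5, 5)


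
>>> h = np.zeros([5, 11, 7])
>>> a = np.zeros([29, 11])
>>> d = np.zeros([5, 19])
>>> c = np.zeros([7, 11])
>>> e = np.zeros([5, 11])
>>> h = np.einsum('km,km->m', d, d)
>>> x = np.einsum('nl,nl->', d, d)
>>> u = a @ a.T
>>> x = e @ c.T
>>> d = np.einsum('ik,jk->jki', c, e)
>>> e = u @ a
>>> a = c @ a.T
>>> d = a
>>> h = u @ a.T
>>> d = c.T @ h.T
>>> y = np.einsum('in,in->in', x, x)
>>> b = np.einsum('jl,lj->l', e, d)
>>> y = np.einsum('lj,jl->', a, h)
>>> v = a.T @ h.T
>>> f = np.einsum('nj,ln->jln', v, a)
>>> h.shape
(29, 7)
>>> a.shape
(7, 29)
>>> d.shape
(11, 29)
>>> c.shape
(7, 11)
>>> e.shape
(29, 11)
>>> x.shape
(5, 7)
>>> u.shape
(29, 29)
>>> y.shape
()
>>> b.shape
(11,)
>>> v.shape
(29, 29)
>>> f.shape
(29, 7, 29)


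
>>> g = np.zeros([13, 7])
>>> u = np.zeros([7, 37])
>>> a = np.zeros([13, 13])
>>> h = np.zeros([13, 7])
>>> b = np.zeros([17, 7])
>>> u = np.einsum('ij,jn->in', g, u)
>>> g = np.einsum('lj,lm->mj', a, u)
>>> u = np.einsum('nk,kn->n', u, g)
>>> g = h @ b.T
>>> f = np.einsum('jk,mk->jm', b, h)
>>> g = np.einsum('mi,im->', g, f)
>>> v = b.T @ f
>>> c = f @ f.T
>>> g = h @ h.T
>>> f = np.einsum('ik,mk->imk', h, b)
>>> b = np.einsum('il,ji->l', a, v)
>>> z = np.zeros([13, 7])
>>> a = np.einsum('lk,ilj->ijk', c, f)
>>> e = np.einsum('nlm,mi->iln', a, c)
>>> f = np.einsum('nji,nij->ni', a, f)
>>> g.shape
(13, 13)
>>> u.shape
(13,)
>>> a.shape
(13, 7, 17)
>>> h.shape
(13, 7)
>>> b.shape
(13,)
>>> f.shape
(13, 17)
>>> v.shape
(7, 13)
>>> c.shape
(17, 17)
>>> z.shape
(13, 7)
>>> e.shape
(17, 7, 13)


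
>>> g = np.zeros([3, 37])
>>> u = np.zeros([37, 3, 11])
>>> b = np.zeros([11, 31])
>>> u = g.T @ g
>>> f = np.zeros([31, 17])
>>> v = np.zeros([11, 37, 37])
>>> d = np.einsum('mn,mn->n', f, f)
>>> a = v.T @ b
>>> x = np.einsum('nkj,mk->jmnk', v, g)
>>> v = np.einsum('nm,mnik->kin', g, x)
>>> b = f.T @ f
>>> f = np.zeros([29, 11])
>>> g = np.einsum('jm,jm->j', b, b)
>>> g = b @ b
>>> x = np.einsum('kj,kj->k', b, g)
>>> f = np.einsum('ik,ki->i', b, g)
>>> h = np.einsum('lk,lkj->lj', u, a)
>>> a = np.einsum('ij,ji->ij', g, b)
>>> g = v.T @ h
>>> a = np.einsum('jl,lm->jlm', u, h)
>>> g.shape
(3, 11, 31)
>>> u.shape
(37, 37)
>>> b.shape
(17, 17)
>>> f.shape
(17,)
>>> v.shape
(37, 11, 3)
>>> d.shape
(17,)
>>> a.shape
(37, 37, 31)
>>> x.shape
(17,)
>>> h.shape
(37, 31)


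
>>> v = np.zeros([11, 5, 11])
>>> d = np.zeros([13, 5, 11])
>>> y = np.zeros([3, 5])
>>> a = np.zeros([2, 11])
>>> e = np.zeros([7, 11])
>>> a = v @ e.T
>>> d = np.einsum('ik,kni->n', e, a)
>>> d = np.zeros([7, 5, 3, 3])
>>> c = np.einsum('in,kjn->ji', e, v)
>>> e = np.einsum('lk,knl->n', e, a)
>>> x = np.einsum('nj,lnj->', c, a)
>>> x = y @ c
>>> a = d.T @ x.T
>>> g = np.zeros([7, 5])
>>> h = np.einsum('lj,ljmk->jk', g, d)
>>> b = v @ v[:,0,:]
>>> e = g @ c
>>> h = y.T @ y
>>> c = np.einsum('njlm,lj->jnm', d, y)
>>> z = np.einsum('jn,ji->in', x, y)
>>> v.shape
(11, 5, 11)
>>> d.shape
(7, 5, 3, 3)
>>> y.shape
(3, 5)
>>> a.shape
(3, 3, 5, 3)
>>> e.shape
(7, 7)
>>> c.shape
(5, 7, 3)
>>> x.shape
(3, 7)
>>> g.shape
(7, 5)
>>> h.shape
(5, 5)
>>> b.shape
(11, 5, 11)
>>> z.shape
(5, 7)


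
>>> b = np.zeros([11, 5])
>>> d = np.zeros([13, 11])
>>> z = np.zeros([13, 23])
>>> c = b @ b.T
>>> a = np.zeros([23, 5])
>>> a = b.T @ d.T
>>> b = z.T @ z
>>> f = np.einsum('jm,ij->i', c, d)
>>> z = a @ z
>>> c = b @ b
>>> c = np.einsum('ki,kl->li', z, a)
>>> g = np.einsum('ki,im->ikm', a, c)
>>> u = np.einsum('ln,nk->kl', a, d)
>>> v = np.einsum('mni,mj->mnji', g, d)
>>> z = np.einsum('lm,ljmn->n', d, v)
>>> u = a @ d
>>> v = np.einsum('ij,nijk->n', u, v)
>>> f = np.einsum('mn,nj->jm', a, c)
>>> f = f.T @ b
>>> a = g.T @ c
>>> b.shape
(23, 23)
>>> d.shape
(13, 11)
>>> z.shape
(23,)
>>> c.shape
(13, 23)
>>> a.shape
(23, 5, 23)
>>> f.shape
(5, 23)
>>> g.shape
(13, 5, 23)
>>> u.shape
(5, 11)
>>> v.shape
(13,)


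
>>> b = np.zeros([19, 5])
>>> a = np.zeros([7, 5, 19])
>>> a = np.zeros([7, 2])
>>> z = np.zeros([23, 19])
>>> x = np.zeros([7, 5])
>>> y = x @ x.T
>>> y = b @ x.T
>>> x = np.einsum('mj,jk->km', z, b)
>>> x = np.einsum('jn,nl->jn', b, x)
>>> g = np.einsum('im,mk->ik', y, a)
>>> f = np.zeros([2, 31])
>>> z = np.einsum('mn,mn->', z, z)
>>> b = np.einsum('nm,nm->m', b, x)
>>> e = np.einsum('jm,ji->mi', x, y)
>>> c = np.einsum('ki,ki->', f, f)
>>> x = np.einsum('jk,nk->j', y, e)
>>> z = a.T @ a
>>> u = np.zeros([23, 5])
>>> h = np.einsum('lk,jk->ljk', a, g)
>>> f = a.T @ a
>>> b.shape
(5,)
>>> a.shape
(7, 2)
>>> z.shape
(2, 2)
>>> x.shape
(19,)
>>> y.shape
(19, 7)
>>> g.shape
(19, 2)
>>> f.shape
(2, 2)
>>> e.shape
(5, 7)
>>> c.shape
()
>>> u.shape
(23, 5)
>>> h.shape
(7, 19, 2)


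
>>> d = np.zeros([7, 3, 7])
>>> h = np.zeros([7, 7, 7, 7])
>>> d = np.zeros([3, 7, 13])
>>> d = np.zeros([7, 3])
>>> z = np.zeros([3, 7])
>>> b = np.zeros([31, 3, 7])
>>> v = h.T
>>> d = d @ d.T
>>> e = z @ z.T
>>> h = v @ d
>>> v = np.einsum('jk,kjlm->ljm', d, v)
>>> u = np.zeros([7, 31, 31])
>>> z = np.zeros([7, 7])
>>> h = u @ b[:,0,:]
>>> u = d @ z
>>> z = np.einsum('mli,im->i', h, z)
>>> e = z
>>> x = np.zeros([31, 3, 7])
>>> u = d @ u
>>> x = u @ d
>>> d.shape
(7, 7)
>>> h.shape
(7, 31, 7)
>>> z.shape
(7,)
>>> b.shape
(31, 3, 7)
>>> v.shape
(7, 7, 7)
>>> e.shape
(7,)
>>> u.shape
(7, 7)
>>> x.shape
(7, 7)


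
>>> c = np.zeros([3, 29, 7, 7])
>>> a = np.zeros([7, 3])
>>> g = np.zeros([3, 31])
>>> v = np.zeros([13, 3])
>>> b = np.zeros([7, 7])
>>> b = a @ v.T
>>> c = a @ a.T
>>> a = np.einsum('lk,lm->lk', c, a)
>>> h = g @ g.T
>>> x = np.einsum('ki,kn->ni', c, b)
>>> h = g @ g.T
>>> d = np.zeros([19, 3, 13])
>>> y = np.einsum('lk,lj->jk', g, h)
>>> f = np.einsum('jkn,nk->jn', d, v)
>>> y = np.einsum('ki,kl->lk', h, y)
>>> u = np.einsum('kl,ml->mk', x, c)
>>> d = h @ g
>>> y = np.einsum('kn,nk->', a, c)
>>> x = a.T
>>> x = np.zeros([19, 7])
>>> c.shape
(7, 7)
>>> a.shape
(7, 7)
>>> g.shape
(3, 31)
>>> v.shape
(13, 3)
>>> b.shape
(7, 13)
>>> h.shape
(3, 3)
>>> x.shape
(19, 7)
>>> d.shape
(3, 31)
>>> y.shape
()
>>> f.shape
(19, 13)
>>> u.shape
(7, 13)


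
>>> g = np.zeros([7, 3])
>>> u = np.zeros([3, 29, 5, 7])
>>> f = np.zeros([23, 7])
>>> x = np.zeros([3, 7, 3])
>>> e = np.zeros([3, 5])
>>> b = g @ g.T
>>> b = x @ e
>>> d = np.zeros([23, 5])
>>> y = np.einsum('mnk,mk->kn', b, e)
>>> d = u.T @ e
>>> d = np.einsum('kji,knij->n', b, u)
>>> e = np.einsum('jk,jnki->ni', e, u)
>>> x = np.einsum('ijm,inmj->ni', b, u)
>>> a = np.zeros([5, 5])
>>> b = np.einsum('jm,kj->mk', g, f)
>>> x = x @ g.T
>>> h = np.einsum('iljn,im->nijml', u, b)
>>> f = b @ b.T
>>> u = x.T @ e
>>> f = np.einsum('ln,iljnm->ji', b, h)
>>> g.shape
(7, 3)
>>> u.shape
(7, 7)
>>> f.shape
(5, 7)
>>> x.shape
(29, 7)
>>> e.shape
(29, 7)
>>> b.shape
(3, 23)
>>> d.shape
(29,)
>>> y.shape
(5, 7)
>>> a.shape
(5, 5)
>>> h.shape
(7, 3, 5, 23, 29)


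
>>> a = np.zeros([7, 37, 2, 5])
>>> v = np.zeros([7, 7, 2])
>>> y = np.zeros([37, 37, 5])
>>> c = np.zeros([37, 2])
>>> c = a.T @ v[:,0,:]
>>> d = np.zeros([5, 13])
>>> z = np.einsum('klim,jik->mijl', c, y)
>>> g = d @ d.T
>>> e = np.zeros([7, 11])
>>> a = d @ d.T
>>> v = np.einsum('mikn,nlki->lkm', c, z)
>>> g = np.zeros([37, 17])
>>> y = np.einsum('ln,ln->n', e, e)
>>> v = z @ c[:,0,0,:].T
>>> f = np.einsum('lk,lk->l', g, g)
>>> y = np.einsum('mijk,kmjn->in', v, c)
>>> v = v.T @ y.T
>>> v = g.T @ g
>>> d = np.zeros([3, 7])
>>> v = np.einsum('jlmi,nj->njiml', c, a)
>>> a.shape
(5, 5)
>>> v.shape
(5, 5, 2, 37, 2)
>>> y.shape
(37, 2)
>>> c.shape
(5, 2, 37, 2)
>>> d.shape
(3, 7)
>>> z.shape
(2, 37, 37, 2)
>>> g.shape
(37, 17)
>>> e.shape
(7, 11)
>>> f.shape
(37,)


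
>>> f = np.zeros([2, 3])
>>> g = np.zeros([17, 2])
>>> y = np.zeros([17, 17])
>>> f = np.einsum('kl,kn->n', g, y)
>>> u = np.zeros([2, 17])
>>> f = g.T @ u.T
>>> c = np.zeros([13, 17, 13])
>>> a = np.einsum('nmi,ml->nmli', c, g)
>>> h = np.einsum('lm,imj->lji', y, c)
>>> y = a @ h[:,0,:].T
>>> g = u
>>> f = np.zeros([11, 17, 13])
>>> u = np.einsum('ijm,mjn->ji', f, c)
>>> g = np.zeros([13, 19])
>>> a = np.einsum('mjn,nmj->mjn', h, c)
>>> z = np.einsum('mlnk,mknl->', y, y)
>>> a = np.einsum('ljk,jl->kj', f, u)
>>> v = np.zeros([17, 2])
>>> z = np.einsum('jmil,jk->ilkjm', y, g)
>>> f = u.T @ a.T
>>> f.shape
(11, 13)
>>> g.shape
(13, 19)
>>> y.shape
(13, 17, 2, 17)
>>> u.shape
(17, 11)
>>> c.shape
(13, 17, 13)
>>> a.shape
(13, 17)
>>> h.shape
(17, 13, 13)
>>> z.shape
(2, 17, 19, 13, 17)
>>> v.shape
(17, 2)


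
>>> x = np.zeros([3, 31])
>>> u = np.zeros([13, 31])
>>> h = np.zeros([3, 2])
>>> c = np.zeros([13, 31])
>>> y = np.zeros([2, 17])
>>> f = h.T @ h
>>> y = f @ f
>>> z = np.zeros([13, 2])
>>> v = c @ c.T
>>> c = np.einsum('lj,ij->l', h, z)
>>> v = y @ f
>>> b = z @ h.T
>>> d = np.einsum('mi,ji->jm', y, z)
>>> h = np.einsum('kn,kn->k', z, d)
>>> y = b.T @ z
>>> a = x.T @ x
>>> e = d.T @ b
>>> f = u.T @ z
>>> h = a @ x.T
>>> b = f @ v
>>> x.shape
(3, 31)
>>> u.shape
(13, 31)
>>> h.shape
(31, 3)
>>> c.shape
(3,)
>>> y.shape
(3, 2)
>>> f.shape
(31, 2)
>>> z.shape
(13, 2)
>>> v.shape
(2, 2)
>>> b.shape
(31, 2)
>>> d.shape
(13, 2)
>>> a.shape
(31, 31)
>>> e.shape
(2, 3)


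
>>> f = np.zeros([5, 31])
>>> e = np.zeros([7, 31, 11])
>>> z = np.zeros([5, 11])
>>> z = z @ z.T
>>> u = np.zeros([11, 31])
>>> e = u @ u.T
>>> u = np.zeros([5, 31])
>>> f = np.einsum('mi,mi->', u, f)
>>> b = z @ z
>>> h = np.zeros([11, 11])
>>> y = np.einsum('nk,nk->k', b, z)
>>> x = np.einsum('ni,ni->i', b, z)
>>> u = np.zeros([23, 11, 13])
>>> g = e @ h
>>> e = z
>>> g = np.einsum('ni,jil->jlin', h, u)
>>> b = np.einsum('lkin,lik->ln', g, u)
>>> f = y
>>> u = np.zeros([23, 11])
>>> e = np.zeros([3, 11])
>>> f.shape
(5,)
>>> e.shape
(3, 11)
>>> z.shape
(5, 5)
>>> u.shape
(23, 11)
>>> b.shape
(23, 11)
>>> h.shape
(11, 11)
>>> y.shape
(5,)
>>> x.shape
(5,)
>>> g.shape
(23, 13, 11, 11)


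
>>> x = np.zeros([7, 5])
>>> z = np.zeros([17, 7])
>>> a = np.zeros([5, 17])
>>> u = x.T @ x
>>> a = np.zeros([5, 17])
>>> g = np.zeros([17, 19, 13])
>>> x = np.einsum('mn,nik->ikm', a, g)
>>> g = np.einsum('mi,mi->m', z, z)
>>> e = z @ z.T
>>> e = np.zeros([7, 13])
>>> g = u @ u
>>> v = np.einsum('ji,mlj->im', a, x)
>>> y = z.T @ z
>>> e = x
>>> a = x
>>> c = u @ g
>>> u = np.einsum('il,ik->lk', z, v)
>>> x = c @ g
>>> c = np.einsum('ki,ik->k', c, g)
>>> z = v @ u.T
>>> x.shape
(5, 5)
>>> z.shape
(17, 7)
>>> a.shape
(19, 13, 5)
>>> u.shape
(7, 19)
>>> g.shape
(5, 5)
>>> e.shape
(19, 13, 5)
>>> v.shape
(17, 19)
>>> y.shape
(7, 7)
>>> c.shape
(5,)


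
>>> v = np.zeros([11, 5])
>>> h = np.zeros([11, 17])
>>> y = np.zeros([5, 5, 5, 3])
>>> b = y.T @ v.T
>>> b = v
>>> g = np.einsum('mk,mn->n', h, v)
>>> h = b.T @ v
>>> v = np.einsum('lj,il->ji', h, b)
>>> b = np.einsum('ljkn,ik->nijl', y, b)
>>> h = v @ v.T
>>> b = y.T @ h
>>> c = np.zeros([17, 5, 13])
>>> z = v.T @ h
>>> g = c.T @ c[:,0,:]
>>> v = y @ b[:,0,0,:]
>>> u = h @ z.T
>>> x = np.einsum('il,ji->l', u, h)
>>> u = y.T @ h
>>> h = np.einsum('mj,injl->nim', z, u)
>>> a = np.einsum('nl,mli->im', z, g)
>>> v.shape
(5, 5, 5, 5)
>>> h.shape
(5, 3, 11)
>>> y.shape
(5, 5, 5, 3)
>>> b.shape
(3, 5, 5, 5)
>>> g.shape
(13, 5, 13)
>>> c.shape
(17, 5, 13)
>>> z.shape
(11, 5)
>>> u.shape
(3, 5, 5, 5)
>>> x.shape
(11,)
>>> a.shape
(13, 13)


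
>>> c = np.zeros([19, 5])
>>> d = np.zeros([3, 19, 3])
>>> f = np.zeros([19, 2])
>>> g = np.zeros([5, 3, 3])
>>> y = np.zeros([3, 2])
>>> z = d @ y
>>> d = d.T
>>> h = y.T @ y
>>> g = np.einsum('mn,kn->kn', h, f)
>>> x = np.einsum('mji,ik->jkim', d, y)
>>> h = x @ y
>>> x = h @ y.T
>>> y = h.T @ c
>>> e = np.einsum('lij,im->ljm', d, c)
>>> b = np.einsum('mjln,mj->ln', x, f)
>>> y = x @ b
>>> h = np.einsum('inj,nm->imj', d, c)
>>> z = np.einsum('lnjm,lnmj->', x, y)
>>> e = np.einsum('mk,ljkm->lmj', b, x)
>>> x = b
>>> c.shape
(19, 5)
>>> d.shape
(3, 19, 3)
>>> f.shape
(19, 2)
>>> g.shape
(19, 2)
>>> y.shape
(19, 2, 3, 3)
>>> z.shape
()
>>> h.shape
(3, 5, 3)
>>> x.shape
(3, 3)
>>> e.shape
(19, 3, 2)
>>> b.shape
(3, 3)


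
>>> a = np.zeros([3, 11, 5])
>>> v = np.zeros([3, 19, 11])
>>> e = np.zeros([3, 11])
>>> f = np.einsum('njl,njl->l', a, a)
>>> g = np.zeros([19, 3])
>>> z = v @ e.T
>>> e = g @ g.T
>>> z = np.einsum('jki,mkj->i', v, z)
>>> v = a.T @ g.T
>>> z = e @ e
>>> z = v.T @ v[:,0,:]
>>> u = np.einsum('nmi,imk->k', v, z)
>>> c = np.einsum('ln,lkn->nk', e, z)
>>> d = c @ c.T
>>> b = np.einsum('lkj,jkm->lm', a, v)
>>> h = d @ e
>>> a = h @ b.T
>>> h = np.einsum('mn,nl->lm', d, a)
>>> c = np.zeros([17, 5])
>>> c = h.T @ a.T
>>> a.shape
(19, 3)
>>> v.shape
(5, 11, 19)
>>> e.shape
(19, 19)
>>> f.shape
(5,)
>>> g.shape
(19, 3)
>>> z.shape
(19, 11, 19)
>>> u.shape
(19,)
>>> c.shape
(19, 19)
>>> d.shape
(19, 19)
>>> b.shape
(3, 19)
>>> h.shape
(3, 19)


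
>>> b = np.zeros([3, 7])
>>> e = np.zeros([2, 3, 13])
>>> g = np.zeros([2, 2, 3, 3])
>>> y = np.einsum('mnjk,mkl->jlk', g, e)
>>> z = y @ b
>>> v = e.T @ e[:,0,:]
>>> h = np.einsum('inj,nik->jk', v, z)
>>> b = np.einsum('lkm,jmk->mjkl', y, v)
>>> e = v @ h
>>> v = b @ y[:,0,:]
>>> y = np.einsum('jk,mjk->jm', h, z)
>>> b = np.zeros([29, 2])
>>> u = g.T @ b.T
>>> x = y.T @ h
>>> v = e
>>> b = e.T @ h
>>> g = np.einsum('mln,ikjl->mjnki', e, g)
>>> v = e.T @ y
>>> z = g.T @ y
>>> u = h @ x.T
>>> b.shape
(7, 3, 7)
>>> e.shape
(13, 3, 7)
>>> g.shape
(13, 3, 7, 2, 2)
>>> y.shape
(13, 3)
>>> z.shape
(2, 2, 7, 3, 3)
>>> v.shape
(7, 3, 3)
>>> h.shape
(13, 7)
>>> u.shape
(13, 3)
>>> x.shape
(3, 7)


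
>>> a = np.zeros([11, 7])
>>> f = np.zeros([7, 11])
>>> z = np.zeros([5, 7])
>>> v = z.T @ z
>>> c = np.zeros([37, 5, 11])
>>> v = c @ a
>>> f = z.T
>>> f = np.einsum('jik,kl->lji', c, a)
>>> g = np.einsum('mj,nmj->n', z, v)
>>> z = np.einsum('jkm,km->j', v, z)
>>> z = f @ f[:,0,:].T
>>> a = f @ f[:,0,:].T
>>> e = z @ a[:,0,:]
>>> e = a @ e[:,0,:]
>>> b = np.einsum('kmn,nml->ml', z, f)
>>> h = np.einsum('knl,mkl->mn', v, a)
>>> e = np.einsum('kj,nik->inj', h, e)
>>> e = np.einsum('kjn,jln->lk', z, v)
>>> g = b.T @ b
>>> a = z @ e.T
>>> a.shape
(7, 37, 5)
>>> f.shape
(7, 37, 5)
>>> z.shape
(7, 37, 7)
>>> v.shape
(37, 5, 7)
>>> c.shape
(37, 5, 11)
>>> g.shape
(5, 5)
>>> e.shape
(5, 7)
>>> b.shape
(37, 5)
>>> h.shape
(7, 5)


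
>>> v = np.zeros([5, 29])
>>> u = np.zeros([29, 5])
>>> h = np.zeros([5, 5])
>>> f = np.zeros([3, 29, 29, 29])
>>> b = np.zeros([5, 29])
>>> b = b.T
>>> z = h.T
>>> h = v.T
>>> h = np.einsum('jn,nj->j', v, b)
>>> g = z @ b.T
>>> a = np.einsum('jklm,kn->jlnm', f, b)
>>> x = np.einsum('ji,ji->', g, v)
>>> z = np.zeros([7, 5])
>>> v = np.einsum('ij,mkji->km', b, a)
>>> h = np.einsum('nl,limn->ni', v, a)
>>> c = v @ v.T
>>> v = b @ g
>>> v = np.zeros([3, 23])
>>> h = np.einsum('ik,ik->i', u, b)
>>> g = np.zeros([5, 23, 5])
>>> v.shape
(3, 23)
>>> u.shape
(29, 5)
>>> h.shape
(29,)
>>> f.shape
(3, 29, 29, 29)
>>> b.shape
(29, 5)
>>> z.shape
(7, 5)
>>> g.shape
(5, 23, 5)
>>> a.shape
(3, 29, 5, 29)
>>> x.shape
()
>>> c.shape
(29, 29)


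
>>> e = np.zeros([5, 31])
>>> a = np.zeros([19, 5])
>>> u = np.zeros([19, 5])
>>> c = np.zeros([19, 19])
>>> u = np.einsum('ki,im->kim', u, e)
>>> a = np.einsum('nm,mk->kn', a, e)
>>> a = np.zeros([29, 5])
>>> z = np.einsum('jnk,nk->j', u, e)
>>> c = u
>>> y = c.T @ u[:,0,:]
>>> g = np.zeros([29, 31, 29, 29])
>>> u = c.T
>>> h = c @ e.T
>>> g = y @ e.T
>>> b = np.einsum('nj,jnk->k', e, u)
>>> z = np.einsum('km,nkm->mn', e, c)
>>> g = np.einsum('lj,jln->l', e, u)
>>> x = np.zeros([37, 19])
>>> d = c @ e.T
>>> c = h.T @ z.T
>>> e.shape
(5, 31)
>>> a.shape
(29, 5)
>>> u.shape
(31, 5, 19)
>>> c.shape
(5, 5, 31)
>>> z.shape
(31, 19)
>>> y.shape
(31, 5, 31)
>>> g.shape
(5,)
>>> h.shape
(19, 5, 5)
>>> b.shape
(19,)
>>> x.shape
(37, 19)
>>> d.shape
(19, 5, 5)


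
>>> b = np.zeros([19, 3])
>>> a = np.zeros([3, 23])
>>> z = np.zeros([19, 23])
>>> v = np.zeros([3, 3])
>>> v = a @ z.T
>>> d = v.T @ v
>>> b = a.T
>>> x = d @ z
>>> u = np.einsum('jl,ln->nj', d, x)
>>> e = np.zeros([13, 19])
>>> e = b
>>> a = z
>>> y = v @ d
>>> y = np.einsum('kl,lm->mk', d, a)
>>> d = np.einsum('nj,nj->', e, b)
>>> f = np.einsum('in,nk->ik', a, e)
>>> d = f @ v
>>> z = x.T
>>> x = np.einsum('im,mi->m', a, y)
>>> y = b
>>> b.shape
(23, 3)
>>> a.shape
(19, 23)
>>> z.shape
(23, 19)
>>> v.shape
(3, 19)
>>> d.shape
(19, 19)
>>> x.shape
(23,)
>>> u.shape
(23, 19)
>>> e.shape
(23, 3)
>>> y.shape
(23, 3)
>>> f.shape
(19, 3)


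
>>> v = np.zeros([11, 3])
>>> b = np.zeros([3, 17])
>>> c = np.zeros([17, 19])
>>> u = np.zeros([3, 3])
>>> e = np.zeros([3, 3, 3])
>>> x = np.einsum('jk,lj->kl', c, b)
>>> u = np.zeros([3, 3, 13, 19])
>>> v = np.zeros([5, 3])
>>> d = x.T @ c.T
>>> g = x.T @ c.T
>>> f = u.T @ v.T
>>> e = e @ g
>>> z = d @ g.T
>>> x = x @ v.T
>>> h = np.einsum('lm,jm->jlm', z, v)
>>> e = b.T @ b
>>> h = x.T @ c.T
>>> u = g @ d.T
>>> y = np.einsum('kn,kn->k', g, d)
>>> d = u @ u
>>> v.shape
(5, 3)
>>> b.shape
(3, 17)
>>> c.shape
(17, 19)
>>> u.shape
(3, 3)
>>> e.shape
(17, 17)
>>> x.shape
(19, 5)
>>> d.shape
(3, 3)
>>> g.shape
(3, 17)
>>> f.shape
(19, 13, 3, 5)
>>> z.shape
(3, 3)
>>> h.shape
(5, 17)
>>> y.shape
(3,)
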